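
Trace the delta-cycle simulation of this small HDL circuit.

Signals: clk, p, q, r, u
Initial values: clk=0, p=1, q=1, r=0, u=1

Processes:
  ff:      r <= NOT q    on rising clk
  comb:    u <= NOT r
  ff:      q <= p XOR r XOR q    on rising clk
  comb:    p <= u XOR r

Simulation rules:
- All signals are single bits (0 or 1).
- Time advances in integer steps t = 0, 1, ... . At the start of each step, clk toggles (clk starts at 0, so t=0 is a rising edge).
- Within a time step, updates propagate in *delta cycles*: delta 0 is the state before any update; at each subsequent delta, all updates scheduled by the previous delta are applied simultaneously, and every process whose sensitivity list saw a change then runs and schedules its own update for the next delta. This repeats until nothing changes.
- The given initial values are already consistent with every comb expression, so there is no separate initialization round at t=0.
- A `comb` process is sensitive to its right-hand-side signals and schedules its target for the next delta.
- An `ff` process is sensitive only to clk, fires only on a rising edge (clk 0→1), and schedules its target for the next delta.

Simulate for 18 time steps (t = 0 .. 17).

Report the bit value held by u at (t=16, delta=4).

1

t=0 Δ0: p=1 clk=0 u=1 q=1 r=0
  Δ1: clk:0→1
  Δ2: q:1→0
  (2Δ to stable)
t=1 Δ0: p=1 clk=1 u=1 q=0 r=0
  Δ1: clk:1→0
  (1Δ to stable)
t=2 Δ0: p=1 clk=0 u=1 q=0 r=0
  Δ1: clk:0→1
  Δ2: q:0→1, r:0→1
  Δ3: p:1→0, u:1→0
  Δ4: p:0→1
  (4Δ to stable)
t=3 Δ0: p=1 clk=1 u=0 q=1 r=1
  Δ1: clk:1→0
  (1Δ to stable)
t=4 Δ0: p=1 clk=0 u=0 q=1 r=1
  Δ1: clk:0→1
  Δ2: r:1→0
  Δ3: p:1→0, u:0→1
  Δ4: p:0→1
  (4Δ to stable)
t=5 Δ0: p=1 clk=1 u=1 q=1 r=0
  Δ1: clk:1→0
  (1Δ to stable)
t=6 Δ0: p=1 clk=0 u=1 q=1 r=0
  Δ1: clk:0→1
  Δ2: q:1→0
  (2Δ to stable)
t=7 Δ0: p=1 clk=1 u=1 q=0 r=0
  Δ1: clk:1→0
  (1Δ to stable)
t=8 Δ0: p=1 clk=0 u=1 q=0 r=0
  Δ1: clk:0→1
  Δ2: q:0→1, r:0→1
  Δ3: p:1→0, u:1→0
  Δ4: p:0→1
  (4Δ to stable)
t=9 Δ0: p=1 clk=1 u=0 q=1 r=1
  Δ1: clk:1→0
  (1Δ to stable)
t=10 Δ0: p=1 clk=0 u=0 q=1 r=1
  Δ1: clk:0→1
  Δ2: r:1→0
  Δ3: p:1→0, u:0→1
  Δ4: p:0→1
  (4Δ to stable)
t=11 Δ0: p=1 clk=1 u=1 q=1 r=0
  Δ1: clk:1→0
  (1Δ to stable)
t=12 Δ0: p=1 clk=0 u=1 q=1 r=0
  Δ1: clk:0→1
  Δ2: q:1→0
  (2Δ to stable)
t=13 Δ0: p=1 clk=1 u=1 q=0 r=0
  Δ1: clk:1→0
  (1Δ to stable)
t=14 Δ0: p=1 clk=0 u=1 q=0 r=0
  Δ1: clk:0→1
  Δ2: q:0→1, r:0→1
  Δ3: p:1→0, u:1→0
  Δ4: p:0→1
  (4Δ to stable)
t=15 Δ0: p=1 clk=1 u=0 q=1 r=1
  Δ1: clk:1→0
  (1Δ to stable)
t=16 Δ0: p=1 clk=0 u=0 q=1 r=1
  Δ1: clk:0→1
  Δ2: r:1→0
  Δ3: p:1→0, u:0→1
  Δ4: p:0→1
  (4Δ to stable)
t=17 Δ0: p=1 clk=1 u=1 q=1 r=0
  Δ1: clk:1→0
  (1Δ to stable)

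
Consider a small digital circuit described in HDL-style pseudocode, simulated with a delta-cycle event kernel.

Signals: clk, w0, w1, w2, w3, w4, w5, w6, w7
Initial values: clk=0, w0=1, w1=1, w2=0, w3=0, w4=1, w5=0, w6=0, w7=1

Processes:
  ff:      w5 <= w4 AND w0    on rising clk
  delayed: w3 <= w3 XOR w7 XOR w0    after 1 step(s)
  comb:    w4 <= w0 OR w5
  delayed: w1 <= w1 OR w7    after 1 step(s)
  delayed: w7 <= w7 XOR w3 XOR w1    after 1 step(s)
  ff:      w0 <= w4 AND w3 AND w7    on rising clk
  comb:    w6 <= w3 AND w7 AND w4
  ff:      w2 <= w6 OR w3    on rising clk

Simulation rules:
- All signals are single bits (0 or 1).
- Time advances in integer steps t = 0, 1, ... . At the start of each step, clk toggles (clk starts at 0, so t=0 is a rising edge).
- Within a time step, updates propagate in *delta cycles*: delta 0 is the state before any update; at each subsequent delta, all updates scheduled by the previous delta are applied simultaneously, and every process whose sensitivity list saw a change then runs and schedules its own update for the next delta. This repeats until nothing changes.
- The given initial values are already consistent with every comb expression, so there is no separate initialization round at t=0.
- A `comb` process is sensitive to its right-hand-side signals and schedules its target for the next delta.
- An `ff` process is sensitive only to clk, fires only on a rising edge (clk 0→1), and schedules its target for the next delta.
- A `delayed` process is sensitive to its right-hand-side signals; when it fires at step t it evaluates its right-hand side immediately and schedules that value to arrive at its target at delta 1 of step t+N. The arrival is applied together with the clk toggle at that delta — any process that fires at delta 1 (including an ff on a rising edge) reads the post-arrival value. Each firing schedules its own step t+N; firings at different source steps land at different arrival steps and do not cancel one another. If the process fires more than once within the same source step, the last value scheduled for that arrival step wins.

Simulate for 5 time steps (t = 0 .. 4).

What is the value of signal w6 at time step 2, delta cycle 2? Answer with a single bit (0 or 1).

0

t=0 Δ0: w1=1 w2=0 w0=1 w3=0 clk=0 w7=1 w4=1 w5=0 w6=0
  Δ1: clk:0→1
  Δ2: w0:1→0, w5:0→1
  (2Δ to stable)
t=1 Δ0: w1=1 w2=0 w0=0 w3=0 clk=1 w7=1 w4=1 w5=1 w6=0
  Δ1: w3:0→1, clk:1→0
  Δ2: w6:0→1
  (2Δ to stable)
t=2 Δ0: w1=1 w2=0 w0=0 w3=1 clk=0 w7=1 w4=1 w5=1 w6=1
  Δ1: w3:1→0, clk:0→1
  Δ2: w2:0→1, w5:1→0, w6:1→0
  Δ3: w4:1→0
  (3Δ to stable)
t=3 Δ0: w1=1 w2=1 w0=0 w3=0 clk=1 w7=1 w4=0 w5=0 w6=0
  Δ1: w3:0→1, clk:1→0, w7:1→0
  (1Δ to stable)
t=4 Δ0: w1=1 w2=1 w0=0 w3=1 clk=0 w7=0 w4=0 w5=0 w6=0
  Δ1: clk:0→1
  (1Δ to stable)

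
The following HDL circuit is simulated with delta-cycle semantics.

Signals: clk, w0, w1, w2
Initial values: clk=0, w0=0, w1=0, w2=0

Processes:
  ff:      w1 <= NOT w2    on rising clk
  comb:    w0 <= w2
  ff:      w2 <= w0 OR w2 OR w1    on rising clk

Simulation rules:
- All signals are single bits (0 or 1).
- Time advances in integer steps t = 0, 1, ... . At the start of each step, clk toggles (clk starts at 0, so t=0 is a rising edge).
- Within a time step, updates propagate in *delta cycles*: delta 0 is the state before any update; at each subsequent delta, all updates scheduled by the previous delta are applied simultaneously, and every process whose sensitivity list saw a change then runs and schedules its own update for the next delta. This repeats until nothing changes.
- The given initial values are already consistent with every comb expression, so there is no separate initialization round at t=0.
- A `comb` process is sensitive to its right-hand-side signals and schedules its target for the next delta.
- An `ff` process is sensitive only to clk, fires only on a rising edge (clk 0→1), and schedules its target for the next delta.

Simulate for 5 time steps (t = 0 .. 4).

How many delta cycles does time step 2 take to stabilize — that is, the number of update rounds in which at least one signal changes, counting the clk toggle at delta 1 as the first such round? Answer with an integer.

t=0 Δ0: w2=0 w1=0 w0=0 clk=0
  Δ1: clk:0→1
  Δ2: w1:0→1
  (2Δ to stable)
t=1 Δ0: w2=0 w1=1 w0=0 clk=1
  Δ1: clk:1→0
  (1Δ to stable)
t=2 Δ0: w2=0 w1=1 w0=0 clk=0
  Δ1: clk:0→1
  Δ2: w2:0→1
  Δ3: w0:0→1
  (3Δ to stable)
t=3 Δ0: w2=1 w1=1 w0=1 clk=1
  Δ1: clk:1→0
  (1Δ to stable)
t=4 Δ0: w2=1 w1=1 w0=1 clk=0
  Δ1: clk:0→1
  Δ2: w1:1→0
  (2Δ to stable)

3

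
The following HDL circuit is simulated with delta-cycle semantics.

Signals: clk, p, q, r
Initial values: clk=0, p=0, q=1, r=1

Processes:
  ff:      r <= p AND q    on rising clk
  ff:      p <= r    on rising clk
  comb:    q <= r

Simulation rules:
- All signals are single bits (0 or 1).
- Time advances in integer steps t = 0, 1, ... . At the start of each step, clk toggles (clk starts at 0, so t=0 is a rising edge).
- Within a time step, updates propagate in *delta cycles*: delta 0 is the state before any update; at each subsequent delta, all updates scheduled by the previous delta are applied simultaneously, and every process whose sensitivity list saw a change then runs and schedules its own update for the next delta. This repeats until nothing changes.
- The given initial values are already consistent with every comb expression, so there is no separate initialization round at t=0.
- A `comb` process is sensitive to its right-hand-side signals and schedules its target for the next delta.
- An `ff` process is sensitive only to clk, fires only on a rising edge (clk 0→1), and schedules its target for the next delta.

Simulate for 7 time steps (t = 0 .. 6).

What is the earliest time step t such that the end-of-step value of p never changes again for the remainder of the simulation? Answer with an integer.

t0.Δ0 p=0 clk=0 q=1 r=1
t0.Δ1 p=0 clk=1 q=1 r=1
t0.Δ2 p=1 clk=1 q=1 r=0
t0.Δ3 p=1 clk=1 q=0 r=0
t1.Δ0 p=1 clk=1 q=0 r=0
t1.Δ1 p=1 clk=0 q=0 r=0
t2.Δ0 p=1 clk=0 q=0 r=0
t2.Δ1 p=1 clk=1 q=0 r=0
t2.Δ2 p=0 clk=1 q=0 r=0
t3.Δ0 p=0 clk=1 q=0 r=0
t3.Δ1 p=0 clk=0 q=0 r=0
t4.Δ0 p=0 clk=0 q=0 r=0
t4.Δ1 p=0 clk=1 q=0 r=0
t5.Δ0 p=0 clk=1 q=0 r=0
t5.Δ1 p=0 clk=0 q=0 r=0
t6.Δ0 p=0 clk=0 q=0 r=0
t6.Δ1 p=0 clk=1 q=0 r=0

2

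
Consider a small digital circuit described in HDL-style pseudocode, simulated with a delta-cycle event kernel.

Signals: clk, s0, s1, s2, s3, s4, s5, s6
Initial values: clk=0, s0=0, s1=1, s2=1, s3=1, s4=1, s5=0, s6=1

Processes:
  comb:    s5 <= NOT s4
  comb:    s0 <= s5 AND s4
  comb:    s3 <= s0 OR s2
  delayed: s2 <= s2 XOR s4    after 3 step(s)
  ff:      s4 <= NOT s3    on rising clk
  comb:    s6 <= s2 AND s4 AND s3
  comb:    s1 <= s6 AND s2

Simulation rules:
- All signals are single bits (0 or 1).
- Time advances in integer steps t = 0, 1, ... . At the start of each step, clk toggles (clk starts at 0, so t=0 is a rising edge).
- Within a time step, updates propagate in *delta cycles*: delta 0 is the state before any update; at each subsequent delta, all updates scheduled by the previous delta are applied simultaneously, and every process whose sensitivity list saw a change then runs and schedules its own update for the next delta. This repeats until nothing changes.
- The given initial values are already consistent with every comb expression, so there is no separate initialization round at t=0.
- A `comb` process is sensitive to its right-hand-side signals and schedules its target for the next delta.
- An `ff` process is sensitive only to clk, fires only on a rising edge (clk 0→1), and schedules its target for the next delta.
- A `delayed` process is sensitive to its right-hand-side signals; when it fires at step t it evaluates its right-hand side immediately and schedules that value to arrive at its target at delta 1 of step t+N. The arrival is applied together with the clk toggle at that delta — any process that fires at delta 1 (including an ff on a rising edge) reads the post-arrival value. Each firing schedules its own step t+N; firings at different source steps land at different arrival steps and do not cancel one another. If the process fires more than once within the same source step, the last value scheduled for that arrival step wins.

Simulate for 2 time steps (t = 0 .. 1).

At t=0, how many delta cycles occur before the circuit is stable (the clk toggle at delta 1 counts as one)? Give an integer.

4

t=0 Δ0: s0=0 clk=0 s3=1 s6=1 s4=1 s2=1 s1=1 s5=0
  Δ1: clk:0→1
  Δ2: s4:1→0
  Δ3: s6:1→0, s5:0→1
  Δ4: s1:1→0
  (4Δ to stable)
t=1 Δ0: s0=0 clk=1 s3=1 s6=0 s4=0 s2=1 s1=0 s5=1
  Δ1: clk:1→0
  (1Δ to stable)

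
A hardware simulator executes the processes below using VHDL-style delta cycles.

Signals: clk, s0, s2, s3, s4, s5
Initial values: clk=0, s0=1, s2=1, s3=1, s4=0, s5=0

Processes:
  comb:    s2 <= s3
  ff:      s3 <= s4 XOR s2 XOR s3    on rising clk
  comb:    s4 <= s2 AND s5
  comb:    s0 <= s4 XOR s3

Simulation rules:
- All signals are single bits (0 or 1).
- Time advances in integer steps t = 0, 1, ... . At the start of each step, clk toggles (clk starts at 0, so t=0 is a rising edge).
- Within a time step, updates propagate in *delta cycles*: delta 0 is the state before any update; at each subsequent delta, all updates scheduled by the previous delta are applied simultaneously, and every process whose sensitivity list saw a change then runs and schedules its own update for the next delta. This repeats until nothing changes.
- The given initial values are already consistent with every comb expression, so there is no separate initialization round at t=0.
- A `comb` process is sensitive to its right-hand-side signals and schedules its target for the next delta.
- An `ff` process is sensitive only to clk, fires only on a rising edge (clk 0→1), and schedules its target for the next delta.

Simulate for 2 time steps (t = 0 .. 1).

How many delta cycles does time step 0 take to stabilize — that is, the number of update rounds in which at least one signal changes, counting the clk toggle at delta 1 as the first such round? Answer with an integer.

t=0 Δ0: s2=1 s0=1 clk=0 s4=0 s3=1 s5=0
  Δ1: clk:0→1
  Δ2: s3:1→0
  Δ3: s2:1→0, s0:1→0
  (3Δ to stable)
t=1 Δ0: s2=0 s0=0 clk=1 s4=0 s3=0 s5=0
  Δ1: clk:1→0
  (1Δ to stable)

3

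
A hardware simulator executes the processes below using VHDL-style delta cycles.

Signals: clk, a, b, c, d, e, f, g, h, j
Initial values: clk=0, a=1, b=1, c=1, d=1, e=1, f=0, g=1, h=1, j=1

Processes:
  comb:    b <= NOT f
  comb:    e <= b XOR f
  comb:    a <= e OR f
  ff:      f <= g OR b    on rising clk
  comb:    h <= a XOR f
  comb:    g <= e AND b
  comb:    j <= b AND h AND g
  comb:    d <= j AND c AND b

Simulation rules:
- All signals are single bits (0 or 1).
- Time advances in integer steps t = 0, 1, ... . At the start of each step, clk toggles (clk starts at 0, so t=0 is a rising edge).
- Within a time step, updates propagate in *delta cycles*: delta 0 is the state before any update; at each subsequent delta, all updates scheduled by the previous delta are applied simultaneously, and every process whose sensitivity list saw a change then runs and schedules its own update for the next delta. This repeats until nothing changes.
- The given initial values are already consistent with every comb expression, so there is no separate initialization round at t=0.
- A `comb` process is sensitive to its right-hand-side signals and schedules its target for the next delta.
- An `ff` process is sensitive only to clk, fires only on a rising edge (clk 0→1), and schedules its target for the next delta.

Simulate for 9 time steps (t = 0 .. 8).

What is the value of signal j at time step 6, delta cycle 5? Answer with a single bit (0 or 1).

t0.Δ0 f=0 d=1 b=1 clk=0 e=1 a=1 g=1 h=1 j=1 c=1
t0.Δ1 f=0 d=1 b=1 clk=1 e=1 a=1 g=1 h=1 j=1 c=1
t0.Δ2 f=1 d=1 b=1 clk=1 e=1 a=1 g=1 h=1 j=1 c=1
t0.Δ3 f=1 d=1 b=0 clk=1 e=0 a=1 g=1 h=0 j=1 c=1
t0.Δ4 f=1 d=0 b=0 clk=1 e=1 a=1 g=0 h=0 j=0 c=1
t1.Δ0 f=1 d=0 b=0 clk=1 e=1 a=1 g=0 h=0 j=0 c=1
t1.Δ1 f=1 d=0 b=0 clk=0 e=1 a=1 g=0 h=0 j=0 c=1
t2.Δ0 f=1 d=0 b=0 clk=0 e=1 a=1 g=0 h=0 j=0 c=1
t2.Δ1 f=1 d=0 b=0 clk=1 e=1 a=1 g=0 h=0 j=0 c=1
t2.Δ2 f=0 d=0 b=0 clk=1 e=1 a=1 g=0 h=0 j=0 c=1
t2.Δ3 f=0 d=0 b=1 clk=1 e=0 a=1 g=0 h=1 j=0 c=1
t2.Δ4 f=0 d=0 b=1 clk=1 e=1 a=0 g=0 h=1 j=0 c=1
t2.Δ5 f=0 d=0 b=1 clk=1 e=1 a=1 g=1 h=0 j=0 c=1
t2.Δ6 f=0 d=0 b=1 clk=1 e=1 a=1 g=1 h=1 j=0 c=1
t2.Δ7 f=0 d=0 b=1 clk=1 e=1 a=1 g=1 h=1 j=1 c=1
t2.Δ8 f=0 d=1 b=1 clk=1 e=1 a=1 g=1 h=1 j=1 c=1
t3.Δ0 f=0 d=1 b=1 clk=1 e=1 a=1 g=1 h=1 j=1 c=1
t3.Δ1 f=0 d=1 b=1 clk=0 e=1 a=1 g=1 h=1 j=1 c=1
t4.Δ0 f=0 d=1 b=1 clk=0 e=1 a=1 g=1 h=1 j=1 c=1
t4.Δ1 f=0 d=1 b=1 clk=1 e=1 a=1 g=1 h=1 j=1 c=1
t4.Δ2 f=1 d=1 b=1 clk=1 e=1 a=1 g=1 h=1 j=1 c=1
t4.Δ3 f=1 d=1 b=0 clk=1 e=0 a=1 g=1 h=0 j=1 c=1
t4.Δ4 f=1 d=0 b=0 clk=1 e=1 a=1 g=0 h=0 j=0 c=1
t5.Δ0 f=1 d=0 b=0 clk=1 e=1 a=1 g=0 h=0 j=0 c=1
t5.Δ1 f=1 d=0 b=0 clk=0 e=1 a=1 g=0 h=0 j=0 c=1
t6.Δ0 f=1 d=0 b=0 clk=0 e=1 a=1 g=0 h=0 j=0 c=1
t6.Δ1 f=1 d=0 b=0 clk=1 e=1 a=1 g=0 h=0 j=0 c=1
t6.Δ2 f=0 d=0 b=0 clk=1 e=1 a=1 g=0 h=0 j=0 c=1
t6.Δ3 f=0 d=0 b=1 clk=1 e=0 a=1 g=0 h=1 j=0 c=1
t6.Δ4 f=0 d=0 b=1 clk=1 e=1 a=0 g=0 h=1 j=0 c=1
t6.Δ5 f=0 d=0 b=1 clk=1 e=1 a=1 g=1 h=0 j=0 c=1
t6.Δ6 f=0 d=0 b=1 clk=1 e=1 a=1 g=1 h=1 j=0 c=1
t6.Δ7 f=0 d=0 b=1 clk=1 e=1 a=1 g=1 h=1 j=1 c=1
t6.Δ8 f=0 d=1 b=1 clk=1 e=1 a=1 g=1 h=1 j=1 c=1
t7.Δ0 f=0 d=1 b=1 clk=1 e=1 a=1 g=1 h=1 j=1 c=1
t7.Δ1 f=0 d=1 b=1 clk=0 e=1 a=1 g=1 h=1 j=1 c=1
t8.Δ0 f=0 d=1 b=1 clk=0 e=1 a=1 g=1 h=1 j=1 c=1
t8.Δ1 f=0 d=1 b=1 clk=1 e=1 a=1 g=1 h=1 j=1 c=1
t8.Δ2 f=1 d=1 b=1 clk=1 e=1 a=1 g=1 h=1 j=1 c=1
t8.Δ3 f=1 d=1 b=0 clk=1 e=0 a=1 g=1 h=0 j=1 c=1
t8.Δ4 f=1 d=0 b=0 clk=1 e=1 a=1 g=0 h=0 j=0 c=1

0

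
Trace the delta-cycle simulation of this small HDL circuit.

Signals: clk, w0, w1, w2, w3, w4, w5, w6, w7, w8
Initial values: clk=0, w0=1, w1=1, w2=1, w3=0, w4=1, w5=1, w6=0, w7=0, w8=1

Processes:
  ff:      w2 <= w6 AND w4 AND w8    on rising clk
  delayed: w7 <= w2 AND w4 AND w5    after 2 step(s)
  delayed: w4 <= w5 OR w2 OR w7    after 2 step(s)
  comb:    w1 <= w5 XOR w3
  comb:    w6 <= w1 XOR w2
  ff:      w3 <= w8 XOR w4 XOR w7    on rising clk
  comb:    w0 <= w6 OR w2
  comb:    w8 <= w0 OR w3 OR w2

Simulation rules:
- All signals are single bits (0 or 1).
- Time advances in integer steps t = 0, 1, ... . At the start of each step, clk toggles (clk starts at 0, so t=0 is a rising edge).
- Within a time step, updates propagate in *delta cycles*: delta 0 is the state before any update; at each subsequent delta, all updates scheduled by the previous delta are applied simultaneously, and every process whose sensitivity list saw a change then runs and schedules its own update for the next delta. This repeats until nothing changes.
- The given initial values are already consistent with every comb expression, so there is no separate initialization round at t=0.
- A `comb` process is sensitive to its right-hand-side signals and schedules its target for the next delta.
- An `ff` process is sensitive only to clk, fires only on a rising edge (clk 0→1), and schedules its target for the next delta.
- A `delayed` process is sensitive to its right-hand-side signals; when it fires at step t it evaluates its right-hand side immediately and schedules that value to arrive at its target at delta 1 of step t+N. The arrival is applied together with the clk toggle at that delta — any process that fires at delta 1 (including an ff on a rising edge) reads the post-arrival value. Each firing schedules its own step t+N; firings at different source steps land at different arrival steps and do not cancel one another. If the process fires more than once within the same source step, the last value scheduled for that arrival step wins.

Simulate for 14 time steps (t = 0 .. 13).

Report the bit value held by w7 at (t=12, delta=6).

0

t0.Δ0 w0=1 w6=0 w1=1 w7=0 w2=1 w3=0 clk=0 w4=1 w5=1 w8=1
t0.Δ1 w0=1 w6=0 w1=1 w7=0 w2=1 w3=0 clk=1 w4=1 w5=1 w8=1
t0.Δ2 w0=1 w6=0 w1=1 w7=0 w2=0 w3=0 clk=1 w4=1 w5=1 w8=1
t0.Δ3 w0=0 w6=1 w1=1 w7=0 w2=0 w3=0 clk=1 w4=1 w5=1 w8=1
t0.Δ4 w0=1 w6=1 w1=1 w7=0 w2=0 w3=0 clk=1 w4=1 w5=1 w8=0
t0.Δ5 w0=1 w6=1 w1=1 w7=0 w2=0 w3=0 clk=1 w4=1 w5=1 w8=1
t1.Δ0 w0=1 w6=1 w1=1 w7=0 w2=0 w3=0 clk=1 w4=1 w5=1 w8=1
t1.Δ1 w0=1 w6=1 w1=1 w7=0 w2=0 w3=0 clk=0 w4=1 w5=1 w8=1
t2.Δ0 w0=1 w6=1 w1=1 w7=0 w2=0 w3=0 clk=0 w4=1 w5=1 w8=1
t2.Δ1 w0=1 w6=1 w1=1 w7=0 w2=0 w3=0 clk=1 w4=1 w5=1 w8=1
t2.Δ2 w0=1 w6=1 w1=1 w7=0 w2=1 w3=0 clk=1 w4=1 w5=1 w8=1
t2.Δ3 w0=1 w6=0 w1=1 w7=0 w2=1 w3=0 clk=1 w4=1 w5=1 w8=1
t3.Δ0 w0=1 w6=0 w1=1 w7=0 w2=1 w3=0 clk=1 w4=1 w5=1 w8=1
t3.Δ1 w0=1 w6=0 w1=1 w7=0 w2=1 w3=0 clk=0 w4=1 w5=1 w8=1
t4.Δ0 w0=1 w6=0 w1=1 w7=0 w2=1 w3=0 clk=0 w4=1 w5=1 w8=1
t4.Δ1 w0=1 w6=0 w1=1 w7=1 w2=1 w3=0 clk=1 w4=1 w5=1 w8=1
t4.Δ2 w0=1 w6=0 w1=1 w7=1 w2=0 w3=1 clk=1 w4=1 w5=1 w8=1
t4.Δ3 w0=0 w6=1 w1=0 w7=1 w2=0 w3=1 clk=1 w4=1 w5=1 w8=1
t4.Δ4 w0=1 w6=0 w1=0 w7=1 w2=0 w3=1 clk=1 w4=1 w5=1 w8=1
t4.Δ5 w0=0 w6=0 w1=0 w7=1 w2=0 w3=1 clk=1 w4=1 w5=1 w8=1
t5.Δ0 w0=0 w6=0 w1=0 w7=1 w2=0 w3=1 clk=1 w4=1 w5=1 w8=1
t5.Δ1 w0=0 w6=0 w1=0 w7=1 w2=0 w3=1 clk=0 w4=1 w5=1 w8=1
t6.Δ0 w0=0 w6=0 w1=0 w7=1 w2=0 w3=1 clk=0 w4=1 w5=1 w8=1
t6.Δ1 w0=0 w6=0 w1=0 w7=0 w2=0 w3=1 clk=1 w4=1 w5=1 w8=1
t6.Δ2 w0=0 w6=0 w1=0 w7=0 w2=0 w3=0 clk=1 w4=1 w5=1 w8=1
t6.Δ3 w0=0 w6=0 w1=1 w7=0 w2=0 w3=0 clk=1 w4=1 w5=1 w8=0
t6.Δ4 w0=0 w6=1 w1=1 w7=0 w2=0 w3=0 clk=1 w4=1 w5=1 w8=0
t6.Δ5 w0=1 w6=1 w1=1 w7=0 w2=0 w3=0 clk=1 w4=1 w5=1 w8=0
t6.Δ6 w0=1 w6=1 w1=1 w7=0 w2=0 w3=0 clk=1 w4=1 w5=1 w8=1
t7.Δ0 w0=1 w6=1 w1=1 w7=0 w2=0 w3=0 clk=1 w4=1 w5=1 w8=1
t7.Δ1 w0=1 w6=1 w1=1 w7=0 w2=0 w3=0 clk=0 w4=1 w5=1 w8=1
t8.Δ0 w0=1 w6=1 w1=1 w7=0 w2=0 w3=0 clk=0 w4=1 w5=1 w8=1
t8.Δ1 w0=1 w6=1 w1=1 w7=0 w2=0 w3=0 clk=1 w4=1 w5=1 w8=1
t8.Δ2 w0=1 w6=1 w1=1 w7=0 w2=1 w3=0 clk=1 w4=1 w5=1 w8=1
t8.Δ3 w0=1 w6=0 w1=1 w7=0 w2=1 w3=0 clk=1 w4=1 w5=1 w8=1
t9.Δ0 w0=1 w6=0 w1=1 w7=0 w2=1 w3=0 clk=1 w4=1 w5=1 w8=1
t9.Δ1 w0=1 w6=0 w1=1 w7=0 w2=1 w3=0 clk=0 w4=1 w5=1 w8=1
t10.Δ0 w0=1 w6=0 w1=1 w7=0 w2=1 w3=0 clk=0 w4=1 w5=1 w8=1
t10.Δ1 w0=1 w6=0 w1=1 w7=1 w2=1 w3=0 clk=1 w4=1 w5=1 w8=1
t10.Δ2 w0=1 w6=0 w1=1 w7=1 w2=0 w3=1 clk=1 w4=1 w5=1 w8=1
t10.Δ3 w0=0 w6=1 w1=0 w7=1 w2=0 w3=1 clk=1 w4=1 w5=1 w8=1
t10.Δ4 w0=1 w6=0 w1=0 w7=1 w2=0 w3=1 clk=1 w4=1 w5=1 w8=1
t10.Δ5 w0=0 w6=0 w1=0 w7=1 w2=0 w3=1 clk=1 w4=1 w5=1 w8=1
t11.Δ0 w0=0 w6=0 w1=0 w7=1 w2=0 w3=1 clk=1 w4=1 w5=1 w8=1
t11.Δ1 w0=0 w6=0 w1=0 w7=1 w2=0 w3=1 clk=0 w4=1 w5=1 w8=1
t12.Δ0 w0=0 w6=0 w1=0 w7=1 w2=0 w3=1 clk=0 w4=1 w5=1 w8=1
t12.Δ1 w0=0 w6=0 w1=0 w7=0 w2=0 w3=1 clk=1 w4=1 w5=1 w8=1
t12.Δ2 w0=0 w6=0 w1=0 w7=0 w2=0 w3=0 clk=1 w4=1 w5=1 w8=1
t12.Δ3 w0=0 w6=0 w1=1 w7=0 w2=0 w3=0 clk=1 w4=1 w5=1 w8=0
t12.Δ4 w0=0 w6=1 w1=1 w7=0 w2=0 w3=0 clk=1 w4=1 w5=1 w8=0
t12.Δ5 w0=1 w6=1 w1=1 w7=0 w2=0 w3=0 clk=1 w4=1 w5=1 w8=0
t12.Δ6 w0=1 w6=1 w1=1 w7=0 w2=0 w3=0 clk=1 w4=1 w5=1 w8=1
t13.Δ0 w0=1 w6=1 w1=1 w7=0 w2=0 w3=0 clk=1 w4=1 w5=1 w8=1
t13.Δ1 w0=1 w6=1 w1=1 w7=0 w2=0 w3=0 clk=0 w4=1 w5=1 w8=1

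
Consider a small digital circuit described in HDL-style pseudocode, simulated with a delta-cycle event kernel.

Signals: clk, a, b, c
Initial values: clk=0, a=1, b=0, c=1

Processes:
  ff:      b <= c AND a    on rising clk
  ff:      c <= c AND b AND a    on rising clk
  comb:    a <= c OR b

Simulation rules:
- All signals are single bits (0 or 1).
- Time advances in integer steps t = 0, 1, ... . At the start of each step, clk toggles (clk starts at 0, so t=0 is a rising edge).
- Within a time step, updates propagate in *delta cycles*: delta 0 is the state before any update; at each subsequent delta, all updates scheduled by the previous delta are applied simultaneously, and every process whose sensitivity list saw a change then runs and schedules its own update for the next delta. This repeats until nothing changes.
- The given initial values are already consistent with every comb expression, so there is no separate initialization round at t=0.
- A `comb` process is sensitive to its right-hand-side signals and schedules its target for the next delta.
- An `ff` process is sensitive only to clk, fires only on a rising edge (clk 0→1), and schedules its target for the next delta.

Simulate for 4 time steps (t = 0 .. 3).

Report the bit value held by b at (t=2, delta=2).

0

t0.Δ0 clk=0 a=1 c=1 b=0
t0.Δ1 clk=1 a=1 c=1 b=0
t0.Δ2 clk=1 a=1 c=0 b=1
t1.Δ0 clk=1 a=1 c=0 b=1
t1.Δ1 clk=0 a=1 c=0 b=1
t2.Δ0 clk=0 a=1 c=0 b=1
t2.Δ1 clk=1 a=1 c=0 b=1
t2.Δ2 clk=1 a=1 c=0 b=0
t2.Δ3 clk=1 a=0 c=0 b=0
t3.Δ0 clk=1 a=0 c=0 b=0
t3.Δ1 clk=0 a=0 c=0 b=0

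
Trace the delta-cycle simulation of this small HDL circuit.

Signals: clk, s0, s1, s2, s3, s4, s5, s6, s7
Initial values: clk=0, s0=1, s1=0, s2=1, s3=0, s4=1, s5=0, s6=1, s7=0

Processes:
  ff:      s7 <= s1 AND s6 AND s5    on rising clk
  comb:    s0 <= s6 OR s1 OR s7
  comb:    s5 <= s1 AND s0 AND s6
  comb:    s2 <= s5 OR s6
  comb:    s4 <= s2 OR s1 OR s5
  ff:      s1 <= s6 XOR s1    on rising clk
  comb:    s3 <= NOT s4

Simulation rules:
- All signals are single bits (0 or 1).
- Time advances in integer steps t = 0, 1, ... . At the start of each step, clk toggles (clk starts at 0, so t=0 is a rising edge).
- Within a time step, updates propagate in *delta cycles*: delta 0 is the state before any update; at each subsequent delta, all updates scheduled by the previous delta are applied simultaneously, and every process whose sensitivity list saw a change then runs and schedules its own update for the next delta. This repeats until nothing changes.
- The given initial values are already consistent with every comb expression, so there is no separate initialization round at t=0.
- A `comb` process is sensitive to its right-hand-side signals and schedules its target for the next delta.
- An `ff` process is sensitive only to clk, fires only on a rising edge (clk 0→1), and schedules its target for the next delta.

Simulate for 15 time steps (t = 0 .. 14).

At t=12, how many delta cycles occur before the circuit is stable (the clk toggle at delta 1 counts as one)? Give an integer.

3

t=0 Δ0: s5=0 s2=1 s7=0 s4=1 s1=0 s3=0 s6=1 s0=1 clk=0
  Δ1: clk:0→1
  Δ2: s1:0→1
  Δ3: s5:0→1
  (3Δ to stable)
t=1 Δ0: s5=1 s2=1 s7=0 s4=1 s1=1 s3=0 s6=1 s0=1 clk=1
  Δ1: clk:1→0
  (1Δ to stable)
t=2 Δ0: s5=1 s2=1 s7=0 s4=1 s1=1 s3=0 s6=1 s0=1 clk=0
  Δ1: clk:0→1
  Δ2: s7:0→1, s1:1→0
  Δ3: s5:1→0
  (3Δ to stable)
t=3 Δ0: s5=0 s2=1 s7=1 s4=1 s1=0 s3=0 s6=1 s0=1 clk=1
  Δ1: clk:1→0
  (1Δ to stable)
t=4 Δ0: s5=0 s2=1 s7=1 s4=1 s1=0 s3=0 s6=1 s0=1 clk=0
  Δ1: clk:0→1
  Δ2: s7:1→0, s1:0→1
  Δ3: s5:0→1
  (3Δ to stable)
t=5 Δ0: s5=1 s2=1 s7=0 s4=1 s1=1 s3=0 s6=1 s0=1 clk=1
  Δ1: clk:1→0
  (1Δ to stable)
t=6 Δ0: s5=1 s2=1 s7=0 s4=1 s1=1 s3=0 s6=1 s0=1 clk=0
  Δ1: clk:0→1
  Δ2: s7:0→1, s1:1→0
  Δ3: s5:1→0
  (3Δ to stable)
t=7 Δ0: s5=0 s2=1 s7=1 s4=1 s1=0 s3=0 s6=1 s0=1 clk=1
  Δ1: clk:1→0
  (1Δ to stable)
t=8 Δ0: s5=0 s2=1 s7=1 s4=1 s1=0 s3=0 s6=1 s0=1 clk=0
  Δ1: clk:0→1
  Δ2: s7:1→0, s1:0→1
  Δ3: s5:0→1
  (3Δ to stable)
t=9 Δ0: s5=1 s2=1 s7=0 s4=1 s1=1 s3=0 s6=1 s0=1 clk=1
  Δ1: clk:1→0
  (1Δ to stable)
t=10 Δ0: s5=1 s2=1 s7=0 s4=1 s1=1 s3=0 s6=1 s0=1 clk=0
  Δ1: clk:0→1
  Δ2: s7:0→1, s1:1→0
  Δ3: s5:1→0
  (3Δ to stable)
t=11 Δ0: s5=0 s2=1 s7=1 s4=1 s1=0 s3=0 s6=1 s0=1 clk=1
  Δ1: clk:1→0
  (1Δ to stable)
t=12 Δ0: s5=0 s2=1 s7=1 s4=1 s1=0 s3=0 s6=1 s0=1 clk=0
  Δ1: clk:0→1
  Δ2: s7:1→0, s1:0→1
  Δ3: s5:0→1
  (3Δ to stable)
t=13 Δ0: s5=1 s2=1 s7=0 s4=1 s1=1 s3=0 s6=1 s0=1 clk=1
  Δ1: clk:1→0
  (1Δ to stable)
t=14 Δ0: s5=1 s2=1 s7=0 s4=1 s1=1 s3=0 s6=1 s0=1 clk=0
  Δ1: clk:0→1
  Δ2: s7:0→1, s1:1→0
  Δ3: s5:1→0
  (3Δ to stable)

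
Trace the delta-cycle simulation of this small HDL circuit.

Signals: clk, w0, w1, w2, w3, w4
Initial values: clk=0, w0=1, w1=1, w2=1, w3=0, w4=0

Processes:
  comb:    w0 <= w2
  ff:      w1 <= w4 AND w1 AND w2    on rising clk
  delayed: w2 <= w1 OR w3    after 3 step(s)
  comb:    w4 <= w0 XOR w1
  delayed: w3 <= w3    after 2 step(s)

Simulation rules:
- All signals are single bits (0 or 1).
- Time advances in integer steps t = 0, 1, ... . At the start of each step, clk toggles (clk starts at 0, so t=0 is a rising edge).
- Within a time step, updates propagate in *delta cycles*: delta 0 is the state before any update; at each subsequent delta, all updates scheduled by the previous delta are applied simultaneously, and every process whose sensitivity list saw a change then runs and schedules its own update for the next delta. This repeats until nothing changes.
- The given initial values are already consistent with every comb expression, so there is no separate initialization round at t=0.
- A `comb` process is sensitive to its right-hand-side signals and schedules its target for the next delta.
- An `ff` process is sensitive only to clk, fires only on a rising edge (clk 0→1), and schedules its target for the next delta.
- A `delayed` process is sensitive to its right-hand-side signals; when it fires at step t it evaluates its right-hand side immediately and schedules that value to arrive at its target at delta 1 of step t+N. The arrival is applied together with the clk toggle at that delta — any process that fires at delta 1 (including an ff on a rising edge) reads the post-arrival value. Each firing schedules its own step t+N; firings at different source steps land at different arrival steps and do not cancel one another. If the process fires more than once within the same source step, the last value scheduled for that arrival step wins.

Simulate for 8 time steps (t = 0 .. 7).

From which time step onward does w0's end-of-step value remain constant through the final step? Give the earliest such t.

3

t=0 Δ0: w0=1 clk=0 w2=1 w3=0 w4=0 w1=1
  Δ1: clk:0→1
  Δ2: w1:1→0
  Δ3: w4:0→1
  (3Δ to stable)
t=1 Δ0: w0=1 clk=1 w2=1 w3=0 w4=1 w1=0
  Δ1: clk:1→0
  (1Δ to stable)
t=2 Δ0: w0=1 clk=0 w2=1 w3=0 w4=1 w1=0
  Δ1: clk:0→1
  (1Δ to stable)
t=3 Δ0: w0=1 clk=1 w2=1 w3=0 w4=1 w1=0
  Δ1: clk:1→0, w2:1→0
  Δ2: w0:1→0
  Δ3: w4:1→0
  (3Δ to stable)
t=4 Δ0: w0=0 clk=0 w2=0 w3=0 w4=0 w1=0
  Δ1: clk:0→1
  (1Δ to stable)
t=5 Δ0: w0=0 clk=1 w2=0 w3=0 w4=0 w1=0
  Δ1: clk:1→0
  (1Δ to stable)
t=6 Δ0: w0=0 clk=0 w2=0 w3=0 w4=0 w1=0
  Δ1: clk:0→1
  (1Δ to stable)
t=7 Δ0: w0=0 clk=1 w2=0 w3=0 w4=0 w1=0
  Δ1: clk:1→0
  (1Δ to stable)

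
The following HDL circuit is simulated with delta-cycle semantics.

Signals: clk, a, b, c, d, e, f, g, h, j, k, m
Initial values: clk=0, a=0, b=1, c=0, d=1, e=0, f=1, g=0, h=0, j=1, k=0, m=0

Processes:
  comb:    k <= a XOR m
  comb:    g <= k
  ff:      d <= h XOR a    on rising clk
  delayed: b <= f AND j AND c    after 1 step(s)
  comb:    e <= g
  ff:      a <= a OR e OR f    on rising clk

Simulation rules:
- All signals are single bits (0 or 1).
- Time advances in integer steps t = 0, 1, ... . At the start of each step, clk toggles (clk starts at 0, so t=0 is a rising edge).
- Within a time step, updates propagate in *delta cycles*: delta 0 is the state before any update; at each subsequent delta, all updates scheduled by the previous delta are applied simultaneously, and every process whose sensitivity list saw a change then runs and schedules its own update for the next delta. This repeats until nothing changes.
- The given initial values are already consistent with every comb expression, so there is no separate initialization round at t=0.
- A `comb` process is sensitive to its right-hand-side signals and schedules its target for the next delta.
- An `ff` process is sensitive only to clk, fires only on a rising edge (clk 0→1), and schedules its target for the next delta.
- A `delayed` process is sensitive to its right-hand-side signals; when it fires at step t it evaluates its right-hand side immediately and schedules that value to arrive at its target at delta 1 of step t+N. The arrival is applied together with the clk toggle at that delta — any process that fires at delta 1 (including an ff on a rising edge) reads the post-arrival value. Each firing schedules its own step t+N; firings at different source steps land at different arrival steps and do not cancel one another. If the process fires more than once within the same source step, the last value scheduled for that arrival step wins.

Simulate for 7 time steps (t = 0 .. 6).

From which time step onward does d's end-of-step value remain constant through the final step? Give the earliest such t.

2

[bits: h,m,d,f,c,b,k,e,a,j,clk,g]
t=0: Δ0=001101000100 Δ1=001101000110 Δ2=000101001110 Δ3=000101101110 Δ4=000101101111 Δ5=000101111111 | 5Δ
t=1: Δ0=000101111111 Δ1=000101111101 | 1Δ
t=2: Δ0=000101111101 Δ1=000101111111 Δ2=001101111111 | 2Δ
t=3: Δ0=001101111111 Δ1=001101111101 | 1Δ
t=4: Δ0=001101111101 Δ1=001101111111 | 1Δ
t=5: Δ0=001101111111 Δ1=001101111101 | 1Δ
t=6: Δ0=001101111101 Δ1=001101111111 | 1Δ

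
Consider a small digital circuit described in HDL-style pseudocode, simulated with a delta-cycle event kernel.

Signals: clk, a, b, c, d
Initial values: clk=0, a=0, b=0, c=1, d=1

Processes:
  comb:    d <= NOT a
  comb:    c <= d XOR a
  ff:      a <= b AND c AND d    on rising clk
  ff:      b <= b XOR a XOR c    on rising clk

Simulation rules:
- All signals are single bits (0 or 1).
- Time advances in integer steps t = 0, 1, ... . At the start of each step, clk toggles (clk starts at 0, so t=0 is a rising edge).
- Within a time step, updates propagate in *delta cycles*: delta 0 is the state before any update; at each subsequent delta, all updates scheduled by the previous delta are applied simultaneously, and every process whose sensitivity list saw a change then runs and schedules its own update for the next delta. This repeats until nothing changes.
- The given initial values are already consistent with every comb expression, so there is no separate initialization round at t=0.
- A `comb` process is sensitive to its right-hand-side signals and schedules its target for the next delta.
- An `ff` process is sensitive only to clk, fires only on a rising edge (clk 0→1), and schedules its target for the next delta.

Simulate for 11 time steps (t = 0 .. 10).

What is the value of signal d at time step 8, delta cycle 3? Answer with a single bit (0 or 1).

t=0 Δ0: clk=0 a=0 d=1 c=1 b=0
  Δ1: clk:0→1
  Δ2: b:0→1
  (2Δ to stable)
t=1 Δ0: clk=1 a=0 d=1 c=1 b=1
  Δ1: clk:1→0
  (1Δ to stable)
t=2 Δ0: clk=0 a=0 d=1 c=1 b=1
  Δ1: clk:0→1
  Δ2: a:0→1, b:1→0
  Δ3: d:1→0, c:1→0
  Δ4: c:0→1
  (4Δ to stable)
t=3 Δ0: clk=1 a=1 d=0 c=1 b=0
  Δ1: clk:1→0
  (1Δ to stable)
t=4 Δ0: clk=0 a=1 d=0 c=1 b=0
  Δ1: clk:0→1
  Δ2: a:1→0
  Δ3: d:0→1, c:1→0
  Δ4: c:0→1
  (4Δ to stable)
t=5 Δ0: clk=1 a=0 d=1 c=1 b=0
  Δ1: clk:1→0
  (1Δ to stable)
t=6 Δ0: clk=0 a=0 d=1 c=1 b=0
  Δ1: clk:0→1
  Δ2: b:0→1
  (2Δ to stable)
t=7 Δ0: clk=1 a=0 d=1 c=1 b=1
  Δ1: clk:1→0
  (1Δ to stable)
t=8 Δ0: clk=0 a=0 d=1 c=1 b=1
  Δ1: clk:0→1
  Δ2: a:0→1, b:1→0
  Δ3: d:1→0, c:1→0
  Δ4: c:0→1
  (4Δ to stable)
t=9 Δ0: clk=1 a=1 d=0 c=1 b=0
  Δ1: clk:1→0
  (1Δ to stable)
t=10 Δ0: clk=0 a=1 d=0 c=1 b=0
  Δ1: clk:0→1
  Δ2: a:1→0
  Δ3: d:0→1, c:1→0
  Δ4: c:0→1
  (4Δ to stable)

0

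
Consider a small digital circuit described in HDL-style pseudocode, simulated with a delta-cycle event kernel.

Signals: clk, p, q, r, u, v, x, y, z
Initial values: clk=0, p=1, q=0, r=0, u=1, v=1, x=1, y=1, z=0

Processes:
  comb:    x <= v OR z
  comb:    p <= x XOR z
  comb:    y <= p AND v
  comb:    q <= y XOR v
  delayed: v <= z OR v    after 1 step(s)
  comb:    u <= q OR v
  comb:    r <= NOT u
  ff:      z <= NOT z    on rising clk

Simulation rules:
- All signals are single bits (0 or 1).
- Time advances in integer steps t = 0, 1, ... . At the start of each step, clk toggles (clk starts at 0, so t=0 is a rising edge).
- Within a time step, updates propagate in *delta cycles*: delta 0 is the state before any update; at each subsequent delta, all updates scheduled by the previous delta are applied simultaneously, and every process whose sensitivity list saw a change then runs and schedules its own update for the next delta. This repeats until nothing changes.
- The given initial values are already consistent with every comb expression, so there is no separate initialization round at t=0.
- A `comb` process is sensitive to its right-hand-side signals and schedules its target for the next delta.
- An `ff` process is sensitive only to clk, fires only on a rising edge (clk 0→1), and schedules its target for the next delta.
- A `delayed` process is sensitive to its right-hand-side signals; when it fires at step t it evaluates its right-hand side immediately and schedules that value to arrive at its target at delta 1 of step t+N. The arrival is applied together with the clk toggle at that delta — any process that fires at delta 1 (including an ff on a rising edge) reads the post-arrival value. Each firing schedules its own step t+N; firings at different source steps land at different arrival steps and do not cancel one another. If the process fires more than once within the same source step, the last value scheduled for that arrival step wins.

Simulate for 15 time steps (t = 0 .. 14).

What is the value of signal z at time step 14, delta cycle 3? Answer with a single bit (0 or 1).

[bits: u,z,clk,y,x,v,r,q,p]
t=0: Δ0=100111001 Δ1=101111001 Δ2=111111001 Δ3=111111000 Δ4=111011000 Δ5=111011010 | 5Δ
t=1: Δ0=111011010 Δ1=110011010 | 1Δ
t=2: Δ0=110011010 Δ1=111011010 Δ2=101011010 Δ3=101011011 Δ4=101111011 Δ5=101111001 | 5Δ
t=3: Δ0=101111001 Δ1=100111001 | 1Δ
t=4: Δ0=100111001 Δ1=101111001 Δ2=111111001 Δ3=111111000 Δ4=111011000 Δ5=111011010 | 5Δ
t=5: Δ0=111011010 Δ1=110011010 | 1Δ
t=6: Δ0=110011010 Δ1=111011010 Δ2=101011010 Δ3=101011011 Δ4=101111011 Δ5=101111001 | 5Δ
t=7: Δ0=101111001 Δ1=100111001 | 1Δ
t=8: Δ0=100111001 Δ1=101111001 Δ2=111111001 Δ3=111111000 Δ4=111011000 Δ5=111011010 | 5Δ
t=9: Δ0=111011010 Δ1=110011010 | 1Δ
t=10: Δ0=110011010 Δ1=111011010 Δ2=101011010 Δ3=101011011 Δ4=101111011 Δ5=101111001 | 5Δ
t=11: Δ0=101111001 Δ1=100111001 | 1Δ
t=12: Δ0=100111001 Δ1=101111001 Δ2=111111001 Δ3=111111000 Δ4=111011000 Δ5=111011010 | 5Δ
t=13: Δ0=111011010 Δ1=110011010 | 1Δ
t=14: Δ0=110011010 Δ1=111011010 Δ2=101011010 Δ3=101011011 Δ4=101111011 Δ5=101111001 | 5Δ

0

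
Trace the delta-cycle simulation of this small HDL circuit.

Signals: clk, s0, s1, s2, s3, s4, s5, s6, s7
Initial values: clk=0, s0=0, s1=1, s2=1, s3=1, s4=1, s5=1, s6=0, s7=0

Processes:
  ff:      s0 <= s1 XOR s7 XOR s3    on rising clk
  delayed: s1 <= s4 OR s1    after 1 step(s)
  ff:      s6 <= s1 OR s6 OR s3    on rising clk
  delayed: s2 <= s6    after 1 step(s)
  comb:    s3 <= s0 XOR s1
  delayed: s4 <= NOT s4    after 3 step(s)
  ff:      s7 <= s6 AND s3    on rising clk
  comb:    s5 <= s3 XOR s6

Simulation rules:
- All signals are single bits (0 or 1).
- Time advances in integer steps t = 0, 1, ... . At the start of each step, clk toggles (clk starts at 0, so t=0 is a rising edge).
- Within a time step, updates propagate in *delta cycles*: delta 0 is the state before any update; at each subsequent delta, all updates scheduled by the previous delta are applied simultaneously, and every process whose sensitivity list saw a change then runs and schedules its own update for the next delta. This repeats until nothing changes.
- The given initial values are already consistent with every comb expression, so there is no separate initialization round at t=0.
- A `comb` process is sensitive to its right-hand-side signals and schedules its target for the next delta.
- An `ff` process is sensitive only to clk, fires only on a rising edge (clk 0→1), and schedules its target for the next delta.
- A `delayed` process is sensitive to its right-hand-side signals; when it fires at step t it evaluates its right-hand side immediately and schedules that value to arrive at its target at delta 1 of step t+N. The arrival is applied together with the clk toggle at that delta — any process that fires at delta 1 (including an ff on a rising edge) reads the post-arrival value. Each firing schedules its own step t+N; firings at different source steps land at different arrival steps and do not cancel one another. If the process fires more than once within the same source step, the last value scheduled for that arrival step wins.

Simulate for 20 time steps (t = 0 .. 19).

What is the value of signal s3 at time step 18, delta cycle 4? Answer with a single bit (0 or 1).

t0.Δ0 s5=1 s4=1 s3=1 s7=0 clk=0 s0=0 s2=1 s6=0 s1=1
t0.Δ1 s5=1 s4=1 s3=1 s7=0 clk=1 s0=0 s2=1 s6=0 s1=1
t0.Δ2 s5=1 s4=1 s3=1 s7=0 clk=1 s0=0 s2=1 s6=1 s1=1
t0.Δ3 s5=0 s4=1 s3=1 s7=0 clk=1 s0=0 s2=1 s6=1 s1=1
t1.Δ0 s5=0 s4=1 s3=1 s7=0 clk=1 s0=0 s2=1 s6=1 s1=1
t1.Δ1 s5=0 s4=1 s3=1 s7=0 clk=0 s0=0 s2=1 s6=1 s1=1
t2.Δ0 s5=0 s4=1 s3=1 s7=0 clk=0 s0=0 s2=1 s6=1 s1=1
t2.Δ1 s5=0 s4=1 s3=1 s7=0 clk=1 s0=0 s2=1 s6=1 s1=1
t2.Δ2 s5=0 s4=1 s3=1 s7=1 clk=1 s0=0 s2=1 s6=1 s1=1
t3.Δ0 s5=0 s4=1 s3=1 s7=1 clk=1 s0=0 s2=1 s6=1 s1=1
t3.Δ1 s5=0 s4=1 s3=1 s7=1 clk=0 s0=0 s2=1 s6=1 s1=1
t4.Δ0 s5=0 s4=1 s3=1 s7=1 clk=0 s0=0 s2=1 s6=1 s1=1
t4.Δ1 s5=0 s4=1 s3=1 s7=1 clk=1 s0=0 s2=1 s6=1 s1=1
t4.Δ2 s5=0 s4=1 s3=1 s7=1 clk=1 s0=1 s2=1 s6=1 s1=1
t4.Δ3 s5=0 s4=1 s3=0 s7=1 clk=1 s0=1 s2=1 s6=1 s1=1
t4.Δ4 s5=1 s4=1 s3=0 s7=1 clk=1 s0=1 s2=1 s6=1 s1=1
t5.Δ0 s5=1 s4=1 s3=0 s7=1 clk=1 s0=1 s2=1 s6=1 s1=1
t5.Δ1 s5=1 s4=1 s3=0 s7=1 clk=0 s0=1 s2=1 s6=1 s1=1
t6.Δ0 s5=1 s4=1 s3=0 s7=1 clk=0 s0=1 s2=1 s6=1 s1=1
t6.Δ1 s5=1 s4=1 s3=0 s7=1 clk=1 s0=1 s2=1 s6=1 s1=1
t6.Δ2 s5=1 s4=1 s3=0 s7=0 clk=1 s0=0 s2=1 s6=1 s1=1
t6.Δ3 s5=1 s4=1 s3=1 s7=0 clk=1 s0=0 s2=1 s6=1 s1=1
t6.Δ4 s5=0 s4=1 s3=1 s7=0 clk=1 s0=0 s2=1 s6=1 s1=1
t7.Δ0 s5=0 s4=1 s3=1 s7=0 clk=1 s0=0 s2=1 s6=1 s1=1
t7.Δ1 s5=0 s4=1 s3=1 s7=0 clk=0 s0=0 s2=1 s6=1 s1=1
t8.Δ0 s5=0 s4=1 s3=1 s7=0 clk=0 s0=0 s2=1 s6=1 s1=1
t8.Δ1 s5=0 s4=1 s3=1 s7=0 clk=1 s0=0 s2=1 s6=1 s1=1
t8.Δ2 s5=0 s4=1 s3=1 s7=1 clk=1 s0=0 s2=1 s6=1 s1=1
t9.Δ0 s5=0 s4=1 s3=1 s7=1 clk=1 s0=0 s2=1 s6=1 s1=1
t9.Δ1 s5=0 s4=1 s3=1 s7=1 clk=0 s0=0 s2=1 s6=1 s1=1
t10.Δ0 s5=0 s4=1 s3=1 s7=1 clk=0 s0=0 s2=1 s6=1 s1=1
t10.Δ1 s5=0 s4=1 s3=1 s7=1 clk=1 s0=0 s2=1 s6=1 s1=1
t10.Δ2 s5=0 s4=1 s3=1 s7=1 clk=1 s0=1 s2=1 s6=1 s1=1
t10.Δ3 s5=0 s4=1 s3=0 s7=1 clk=1 s0=1 s2=1 s6=1 s1=1
t10.Δ4 s5=1 s4=1 s3=0 s7=1 clk=1 s0=1 s2=1 s6=1 s1=1
t11.Δ0 s5=1 s4=1 s3=0 s7=1 clk=1 s0=1 s2=1 s6=1 s1=1
t11.Δ1 s5=1 s4=1 s3=0 s7=1 clk=0 s0=1 s2=1 s6=1 s1=1
t12.Δ0 s5=1 s4=1 s3=0 s7=1 clk=0 s0=1 s2=1 s6=1 s1=1
t12.Δ1 s5=1 s4=1 s3=0 s7=1 clk=1 s0=1 s2=1 s6=1 s1=1
t12.Δ2 s5=1 s4=1 s3=0 s7=0 clk=1 s0=0 s2=1 s6=1 s1=1
t12.Δ3 s5=1 s4=1 s3=1 s7=0 clk=1 s0=0 s2=1 s6=1 s1=1
t12.Δ4 s5=0 s4=1 s3=1 s7=0 clk=1 s0=0 s2=1 s6=1 s1=1
t13.Δ0 s5=0 s4=1 s3=1 s7=0 clk=1 s0=0 s2=1 s6=1 s1=1
t13.Δ1 s5=0 s4=1 s3=1 s7=0 clk=0 s0=0 s2=1 s6=1 s1=1
t14.Δ0 s5=0 s4=1 s3=1 s7=0 clk=0 s0=0 s2=1 s6=1 s1=1
t14.Δ1 s5=0 s4=1 s3=1 s7=0 clk=1 s0=0 s2=1 s6=1 s1=1
t14.Δ2 s5=0 s4=1 s3=1 s7=1 clk=1 s0=0 s2=1 s6=1 s1=1
t15.Δ0 s5=0 s4=1 s3=1 s7=1 clk=1 s0=0 s2=1 s6=1 s1=1
t15.Δ1 s5=0 s4=1 s3=1 s7=1 clk=0 s0=0 s2=1 s6=1 s1=1
t16.Δ0 s5=0 s4=1 s3=1 s7=1 clk=0 s0=0 s2=1 s6=1 s1=1
t16.Δ1 s5=0 s4=1 s3=1 s7=1 clk=1 s0=0 s2=1 s6=1 s1=1
t16.Δ2 s5=0 s4=1 s3=1 s7=1 clk=1 s0=1 s2=1 s6=1 s1=1
t16.Δ3 s5=0 s4=1 s3=0 s7=1 clk=1 s0=1 s2=1 s6=1 s1=1
t16.Δ4 s5=1 s4=1 s3=0 s7=1 clk=1 s0=1 s2=1 s6=1 s1=1
t17.Δ0 s5=1 s4=1 s3=0 s7=1 clk=1 s0=1 s2=1 s6=1 s1=1
t17.Δ1 s5=1 s4=1 s3=0 s7=1 clk=0 s0=1 s2=1 s6=1 s1=1
t18.Δ0 s5=1 s4=1 s3=0 s7=1 clk=0 s0=1 s2=1 s6=1 s1=1
t18.Δ1 s5=1 s4=1 s3=0 s7=1 clk=1 s0=1 s2=1 s6=1 s1=1
t18.Δ2 s5=1 s4=1 s3=0 s7=0 clk=1 s0=0 s2=1 s6=1 s1=1
t18.Δ3 s5=1 s4=1 s3=1 s7=0 clk=1 s0=0 s2=1 s6=1 s1=1
t18.Δ4 s5=0 s4=1 s3=1 s7=0 clk=1 s0=0 s2=1 s6=1 s1=1
t19.Δ0 s5=0 s4=1 s3=1 s7=0 clk=1 s0=0 s2=1 s6=1 s1=1
t19.Δ1 s5=0 s4=1 s3=1 s7=0 clk=0 s0=0 s2=1 s6=1 s1=1

1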